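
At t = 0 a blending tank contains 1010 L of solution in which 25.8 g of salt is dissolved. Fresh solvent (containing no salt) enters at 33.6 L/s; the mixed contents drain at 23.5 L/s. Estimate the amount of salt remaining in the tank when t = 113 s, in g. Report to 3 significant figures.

Total volume: dV/dt = Q_in − Q_out = 10.100 L/s, so V(t) = 1010 + 10.100 t and V(113) = 2151.3 L.
No salt enters, so dm/dt = −Q_out · (m/V).
dm/m = −Q_out dt/(V₀ + 10.100 t); integrating gives ln(m/m₀) = −(Q_out/(Q_in−Q_out)) ln(V/V₀).
m = m₀ (V₀/V)^(Q_out/(Q_in−Q_out)) = 25.8 × (1010/2151.3)^(2.3267) = 4.4419 g.

4.44 g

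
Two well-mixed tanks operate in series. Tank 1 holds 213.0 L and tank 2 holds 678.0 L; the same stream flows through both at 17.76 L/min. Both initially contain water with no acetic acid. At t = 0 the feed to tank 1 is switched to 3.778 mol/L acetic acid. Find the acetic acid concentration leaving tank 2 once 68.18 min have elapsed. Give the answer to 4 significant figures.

2.860 mol/L

Each tank obeys Vᵢ dCᵢ/dt = Q(Cᵢ₋₁ − Cᵢ), so τᵢ = Vᵢ/Q.
τ₁ = 213.0/17.76 = 11.9932 min; τ₂ = 678.0/17.76 = 38.1757 min.
Tank 1: C₁ = C_in(1 − e^(−t/τ₁)). Tank 2 (τ₁ ≠ τ₂): C₂ = C_in[1 − (τ₁ e^(−t/τ₁) − τ₂ e^(−t/τ₂))/(τ₁ − τ₂)].
At t = 68.18: e^(−t/τ₁) = 0.00339698, e^(−t/τ₂) = 0.167637.
C₂ = 3.778·[1 − (11.9932·0.00339698 − 38.1757·0.167637)/(-26.1824)] = 3.778·0.757130 = 2.86044 mol/L.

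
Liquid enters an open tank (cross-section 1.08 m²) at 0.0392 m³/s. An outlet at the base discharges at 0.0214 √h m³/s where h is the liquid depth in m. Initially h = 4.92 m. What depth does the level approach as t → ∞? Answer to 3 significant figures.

Level balance: A dh/dt = 0.0392 − 0.0214 √h. Setting dh/dt = 0:
Q_in = 0.0214 √h_ss ⇒ √h_ss = 0.0392/0.0214 = 1.8318.
h_ss = 1.8318² = 3.3554 m. (Since h₀ = 4.92 m > h_ss, the level will fall toward this value.)

3.36 m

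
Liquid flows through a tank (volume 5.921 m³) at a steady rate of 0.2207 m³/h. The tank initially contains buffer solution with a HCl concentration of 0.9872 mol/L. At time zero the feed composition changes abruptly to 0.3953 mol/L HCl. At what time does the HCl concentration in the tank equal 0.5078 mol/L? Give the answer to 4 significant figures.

44.55 h

Unsteady species balance (constant V, well mixed): V dC/dt = Q(C_in − C), so τ = V/Q = 26.8283 h.
C(t) = C_in + (C₀ − C_in) e^(−t/τ). Set C = 0.5078 and solve for t:
e^(−t/τ) = (C − C_in)/(C₀ − C_in) = (0.5078 − 0.3953)/(0.9872 − 0.3953) = 0.190066
t = −τ ln(…) = 26.8283 × 1.66038 = 44.5452 h.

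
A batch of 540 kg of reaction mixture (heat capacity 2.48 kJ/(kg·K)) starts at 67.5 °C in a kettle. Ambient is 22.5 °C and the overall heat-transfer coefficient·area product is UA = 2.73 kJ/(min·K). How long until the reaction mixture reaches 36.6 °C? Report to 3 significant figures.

First-law balance (no shaft work): M c_p dT/dt = −UA(T − T_amb).
τ = M c_p/UA = 490.55 min; T_ss = T_amb = 22.500 °C.
T(t) = T_ss + (T₀ − T_ss)e^(−t/τ); set T = 36.6:
t = −τ ln[(T − T_ss)/(T₀ − T_ss)] = −490.55 · ln(0.31333) = 569.28 min.

569 min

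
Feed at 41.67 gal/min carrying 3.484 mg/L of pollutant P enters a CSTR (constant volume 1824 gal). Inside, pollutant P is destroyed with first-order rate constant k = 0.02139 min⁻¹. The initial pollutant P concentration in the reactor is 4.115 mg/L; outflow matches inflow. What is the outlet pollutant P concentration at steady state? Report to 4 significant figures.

V dC/dt = Q(C_in − C) − k V C.
At steady state: 0 = Q C_in − (Q + kV) C_ss, so C_ss = Q C_in/(Q + kV).
C_ss = 41.67·3.484/(41.67 + 0.02139·1824) = 145.178/80.6854 = 1.79931 mg/L.

1.799 mg/L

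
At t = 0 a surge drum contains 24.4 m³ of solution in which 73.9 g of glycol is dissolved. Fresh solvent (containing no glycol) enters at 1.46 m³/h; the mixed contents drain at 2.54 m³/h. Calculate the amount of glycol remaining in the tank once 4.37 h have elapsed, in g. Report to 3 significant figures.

44.6 g

Let m(t) be the amount of glycol. Volume: V(t) = V₀ + (Q_in − Q_out) t = 24.4 − 1.0800 t; V(4.37) = 19.680 m³.
Species balance (pure solvent in): dm/dt = −Q_out · m/V(t).
Separate: dm/m = −Q_out dt/V(t) ⇒ ln(m/m₀) = −(Q_out/(Q_in−Q_out)) ln(V/V₀).
m = m₀ (V₀/V)^(Q_out/(Q_in−Q_out)) = 73.9 × (24.4/19.680)^(-2.3519) = 44.574 g.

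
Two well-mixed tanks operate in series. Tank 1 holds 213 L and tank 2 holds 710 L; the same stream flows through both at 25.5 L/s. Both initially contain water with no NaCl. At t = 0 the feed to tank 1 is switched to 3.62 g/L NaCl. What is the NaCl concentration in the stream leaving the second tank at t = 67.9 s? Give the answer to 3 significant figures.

3.17 g/L

Each tank obeys Vᵢ dCᵢ/dt = Q(Cᵢ₋₁ − Cᵢ), so τᵢ = Vᵢ/Q.
τ₁ = 213/25.5 = 8.3529 s; τ₂ = 710/25.5 = 27.843 s.
Tank 1: C₁ = C_in(1 − e^(−t/τ₁)). Tank 2 (τ₁ ≠ τ₂): C₂ = C_in[1 − (τ₁ e^(−t/τ₁) − τ₂ e^(−t/τ₂))/(τ₁ − τ₂)].
At t = 67.9: e^(−t/τ₁) = 0.00029490, e^(−t/τ₂) = 0.087278.
C₂ = 3.62·[1 − (8.3529·0.00029490 − 27.843·0.087278)/(-19.490)] = 3.62·0.87544 = 3.1691 g/L.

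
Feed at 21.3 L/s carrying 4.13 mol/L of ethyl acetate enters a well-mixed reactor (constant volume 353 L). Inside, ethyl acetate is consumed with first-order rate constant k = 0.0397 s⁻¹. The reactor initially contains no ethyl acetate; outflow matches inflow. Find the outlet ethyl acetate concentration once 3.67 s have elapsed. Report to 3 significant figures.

0.765 mol/L

V dC/dt = Q(C_in − C) − k V C.
This is linear with rate a = Q/V + k = 0.10004 s⁻¹.
C_ss = Q C_in/(Q + kV) = 2.4910 mol/L; C(t) = C_ss + (C₀ − C_ss) e^(−a t).
C(3.67) = 2.4910 + (-2.4910)·e^(−0.10004·3.67) = 2.4910 + (-2.4910)·0.69271 = 0.76548 mol/L.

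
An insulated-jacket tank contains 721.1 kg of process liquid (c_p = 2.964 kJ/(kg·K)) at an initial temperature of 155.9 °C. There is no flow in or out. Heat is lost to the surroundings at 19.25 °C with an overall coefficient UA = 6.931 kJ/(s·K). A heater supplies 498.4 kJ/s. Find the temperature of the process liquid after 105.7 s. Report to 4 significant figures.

137.1 °C

Heat balance on the well-mixed liquid: M c_p dT/dt = −UA(T − T_amb) + Q̇.
dT/dt = (T_ss − T)/τ with T_ss = T_amb + Q̇/UA = 19.25 + 498.4/6.931 = 91.1588 °C, τ = M c_p/UA = 721.1·2.964/6.931 = 308.374 s.
Integrating: T(t) = T_ss + (T₀ − T_ss) e^(−t/τ).
T(105.7) = 91.1588 + (64.7412)·0.709805 = 137.112 °C.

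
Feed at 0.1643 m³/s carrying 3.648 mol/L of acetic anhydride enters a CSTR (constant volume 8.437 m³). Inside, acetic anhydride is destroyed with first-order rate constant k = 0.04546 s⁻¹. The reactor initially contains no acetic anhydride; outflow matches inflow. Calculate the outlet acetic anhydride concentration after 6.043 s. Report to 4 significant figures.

Accumulation = in − out − consumed: V dC/dt = Q C_in − Q C − k V C.
This is linear with rate a = Q/V + k = 0.0649337 s⁻¹.
C_ss = Q C_in/(Q + kV) = 1.09404 mol/L; C(t) = C_ss + (C₀ − C_ss) e^(−a t).
C(6.043) = 1.09404 + (-1.09404)·e^(−0.0649337·6.043) = 1.09404 + (-1.09404)·0.675438 = 0.355085 mol/L.

0.3551 mol/L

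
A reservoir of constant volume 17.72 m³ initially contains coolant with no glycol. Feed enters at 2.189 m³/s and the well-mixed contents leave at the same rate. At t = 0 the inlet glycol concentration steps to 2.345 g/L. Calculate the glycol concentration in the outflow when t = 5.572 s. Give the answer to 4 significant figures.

Species balance on the tank: V dC/dt = Q(C_in − C).
Rewrite as dC/dt + C/τ = C_in/τ, τ = V/Q = 8.09502 s.
This is linear first-order; C(t) = C_in + (C₀ − C_in) e^(−t/τ).
C(5.572) = 2.345 + (0 − 2.345)·e^(−5.572/8.09502) = 2.345 + (-2.34500)·0.502417 = 1.16683 g/L.

1.167 g/L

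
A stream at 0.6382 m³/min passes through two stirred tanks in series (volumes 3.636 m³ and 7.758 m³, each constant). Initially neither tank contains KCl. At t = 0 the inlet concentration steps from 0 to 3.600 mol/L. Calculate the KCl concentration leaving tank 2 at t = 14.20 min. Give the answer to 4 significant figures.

1.756 mol/L

Species balance on tank i: dCᵢ/dt = (Cᵢ₋₁ − Cᵢ)/τᵢ with τᵢ = Vᵢ/Q.
τ₁ = 3.636/0.6382 = 5.69727 min; τ₂ = 7.758/0.6382 = 12.1561 min.
Solving the cascade with C₁(0)=C₂(0)=0 gives C₂(t) = C_in[1 − (τ₁ e^(−t/τ₁) − τ₂ e^(−t/τ₂))/(τ₁ − τ₂)].
At t = 14.20: e^(−t/τ₁) = 0.0827095, e^(−t/τ₂) = 0.310944.
C₂ = 3.600·[1 − (5.69727·0.0827095 − 12.1561·0.310944)/(-6.45879)] = 3.600·0.487731 = 1.75583 mol/L.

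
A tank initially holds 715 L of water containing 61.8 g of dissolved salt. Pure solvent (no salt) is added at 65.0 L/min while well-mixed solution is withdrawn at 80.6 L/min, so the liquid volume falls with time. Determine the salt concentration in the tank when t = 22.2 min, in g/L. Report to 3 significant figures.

0.00547 g/L

Let m(t) be the amount of salt. Volume: V(t) = V₀ + (Q_in − Q_out) t = 715 − 15.600 t; V(22.2) = 368.68 L.
No salt enters, so dm/dt = −Q_out · (m/V).
dm/m = −Q_out dt/(V₀ − 15.600 t); integrating gives ln(m/m₀) = −(Q_out/(Q_in−Q_out)) ln(V/V₀).
m = m₀ (V₀/V)^(Q_out/(Q_in−Q_out)) = 61.8 × (715/368.68)^(-5.1667) = 2.0173 g.
C = m/V = 2.0173/368.68 = 0.0054716 g/L.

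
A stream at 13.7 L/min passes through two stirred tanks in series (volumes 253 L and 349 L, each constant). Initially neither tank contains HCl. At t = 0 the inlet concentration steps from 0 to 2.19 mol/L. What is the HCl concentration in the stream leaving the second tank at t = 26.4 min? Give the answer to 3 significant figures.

0.747 mol/L

Species balance on tank i: dCᵢ/dt = (Cᵢ₋₁ − Cᵢ)/τᵢ with τᵢ = Vᵢ/Q.
τ₁ = 253/13.7 = 18.467 min; τ₂ = 349/13.7 = 25.474 min.
Tank 1: C₁ = C_in(1 − e^(−t/τ₁)). Tank 2 (τ₁ ≠ τ₂): C₂ = C_in[1 − (τ₁ e^(−t/τ₁) − τ₂ e^(−t/τ₂))/(τ₁ − τ₂)].
At t = 26.4: e^(−t/τ₁) = 0.23941, e^(−t/τ₂) = 0.35475.
C₂ = 2.19·[1 − (18.467·0.23941 − 25.474·0.35475)/(-7.0073)] = 2.19·0.34128 = 0.74740 mol/L.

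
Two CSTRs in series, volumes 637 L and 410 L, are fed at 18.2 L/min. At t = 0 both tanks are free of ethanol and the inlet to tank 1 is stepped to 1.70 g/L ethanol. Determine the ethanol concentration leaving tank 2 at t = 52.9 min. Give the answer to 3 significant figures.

0.941 g/L

Each tank obeys Vᵢ dCᵢ/dt = Q(Cᵢ₋₁ − Cᵢ), so τᵢ = Vᵢ/Q.
τ₁ = 637/18.2 = 35.000 min; τ₂ = 410/18.2 = 22.527 min.
Solving the cascade with C₁(0)=C₂(0)=0 gives C₂(t) = C_in[1 − (τ₁ e^(−t/τ₁) − τ₂ e^(−t/τ₂))/(τ₁ − τ₂)].
At t = 52.9: e^(−t/τ₁) = 0.22059, e^(−t/τ₂) = 0.095537.
C₂ = 1.70·[1 − (35.000·0.22059 − 22.527·0.095537)/(12.473)] = 1.70·0.55353 = 0.94100 g/L.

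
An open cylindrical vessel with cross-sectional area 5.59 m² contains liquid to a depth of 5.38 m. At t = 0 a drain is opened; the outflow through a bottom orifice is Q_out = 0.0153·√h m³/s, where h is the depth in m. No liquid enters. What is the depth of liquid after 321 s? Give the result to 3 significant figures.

A dh/dt = −Q_out = −0.0153 √h.
Separate and integrate: 2(√h − √h₀) = −(0.0153/A) t.
√h = √5.38 − 0.0153·321/(2·5.59) = 2.3195 − 0.43929 = 1.8802.
h = 1.8802² = 3.5351 m.

3.54 m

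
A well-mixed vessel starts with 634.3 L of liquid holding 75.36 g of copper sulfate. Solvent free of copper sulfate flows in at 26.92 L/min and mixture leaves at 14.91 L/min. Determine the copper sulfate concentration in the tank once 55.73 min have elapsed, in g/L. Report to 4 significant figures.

Let m(t) be the amount of copper sulfate. Volume: V(t) = V₀ + (Q_in − Q_out) t = 634.3 + 12.0100 t; V(55.73) = 1303.62 L.
Solute balance: dm/dt = 0 − Q_out C = −Q_out m/V(t).
Separate: dm/m = −Q_out dt/V(t) ⇒ ln(m/m₀) = −(Q_out/(Q_in−Q_out)) ln(V/V₀).
m = m₀ (V₀/V)^(Q_out/(Q_in−Q_out)) = 75.36 × (634.3/1303.62)^(1.24147) = 30.8135 g.
C = m/V = 30.8135/1303.62 = 0.0236370 g/L.

0.02364 g/L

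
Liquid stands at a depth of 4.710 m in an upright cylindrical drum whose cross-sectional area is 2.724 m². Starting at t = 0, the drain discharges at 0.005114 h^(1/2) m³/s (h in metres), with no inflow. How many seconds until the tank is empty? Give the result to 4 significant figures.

Mass balance (ρ constant): A dh/dt = −0.005114 √h.
This is separable: 2 d(√h)/dt = −0.005114/A, so √h = √h₀ − (0.005114/(2A)) t.
Set h = 0: 2√h₀ = (0.005114/A) t_empty ⇒ t_empty = 2A√h₀/0.005114.
t_empty = 2·2.724·√4.710/0.005114 = 5.44800·2.17025/0.005114 = 2311.99 s.

2312 s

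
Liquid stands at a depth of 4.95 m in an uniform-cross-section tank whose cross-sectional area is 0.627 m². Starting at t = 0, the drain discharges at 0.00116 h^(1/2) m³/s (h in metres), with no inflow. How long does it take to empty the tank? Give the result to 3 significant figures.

2410 s

With no inflow, A dh/dt = −0.00116 √h.
This is separable: 2 d(√h)/dt = −0.00116/A, so √h = √h₀ − (0.00116/(2A)) t.
Tank is empty when √h = 0: t_empty = 2A√h₀/0.00116.
t_empty = 2·0.627·√4.95/0.00116 = 1.2540·2.2249/0.00116 = 2405.1 s.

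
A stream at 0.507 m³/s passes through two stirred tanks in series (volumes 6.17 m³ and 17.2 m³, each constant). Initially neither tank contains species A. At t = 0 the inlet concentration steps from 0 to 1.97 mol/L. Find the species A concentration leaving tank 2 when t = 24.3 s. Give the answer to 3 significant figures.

Each tank obeys Vᵢ dCᵢ/dt = Q(Cᵢ₋₁ − Cᵢ), so τᵢ = Vᵢ/Q.
τ₁ = 6.17/0.507 = 12.170 s; τ₂ = 17.2/0.507 = 33.925 s.
Solving the cascade with C₁(0)=C₂(0)=0 gives C₂(t) = C_in[1 − (τ₁ e^(−t/τ₁) − τ₂ e^(−t/τ₂))/(τ₁ − τ₂)].
At t = 24.3: e^(−t/τ₁) = 0.13577, e^(−t/τ₂) = 0.48856.
C₂ = 1.97·[1 − (12.170·0.13577 − 33.925·0.48856)/(-21.755)] = 1.97·0.31409 = 0.61876 mol/L.

0.619 mol/L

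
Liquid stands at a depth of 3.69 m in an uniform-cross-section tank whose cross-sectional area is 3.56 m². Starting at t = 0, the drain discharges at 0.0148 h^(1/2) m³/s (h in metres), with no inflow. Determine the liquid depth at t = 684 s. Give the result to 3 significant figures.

A dh/dt = −Q_out = −0.0148 √h.
∫ h^(−1/2) dh = −(0.0148/A) ∫ dt, giving 2√h = 2√h₀ − (0.0148/A) t.
√h = √3.69 − 0.0148·684/(2·3.56) = 1.9209 − 1.4218 = 0.49914.
h = 0.49914² = 0.24914 m.

0.249 m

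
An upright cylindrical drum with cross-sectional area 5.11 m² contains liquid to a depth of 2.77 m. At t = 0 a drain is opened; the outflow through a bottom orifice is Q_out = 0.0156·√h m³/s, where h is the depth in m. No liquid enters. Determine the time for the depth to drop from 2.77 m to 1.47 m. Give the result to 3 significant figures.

296 s

With no inflow, A dh/dt = −0.0156 √h.
∫ h^(−1/2) dh = −(0.0156/A) ∫ dt, giving 2√h = 2√h₀ − (0.0156/A) t.
t = 2A(√h₀ − √h)/0.0156 = 2·5.11·(√2.77 − √1.47)/0.0156
  = 10.220 × (1.6643 − 1.2124) / 0.0156 = 296.05 s.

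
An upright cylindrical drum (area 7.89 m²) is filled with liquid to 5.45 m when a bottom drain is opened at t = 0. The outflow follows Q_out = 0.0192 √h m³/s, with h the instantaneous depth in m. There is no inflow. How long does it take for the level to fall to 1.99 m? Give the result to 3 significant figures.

With no inflow, A dh/dt = −0.0192 √h.
Separate and integrate: 2(√h − √h₀) = −(0.0192/A) t.
t = 2A(√h₀ − √h)/0.0192 = 2·7.89·(√5.45 − √1.99)/0.0192
  = 15.780 × (2.3345 − 1.4107) / 0.0192 = 759.29 s.

759 s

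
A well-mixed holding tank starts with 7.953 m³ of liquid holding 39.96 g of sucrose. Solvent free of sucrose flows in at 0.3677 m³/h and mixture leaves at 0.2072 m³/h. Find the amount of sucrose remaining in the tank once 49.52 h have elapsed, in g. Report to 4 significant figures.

Total volume: dV/dt = Q_in − Q_out = 0.160500 m³/h, so V(t) = 7.953 + 0.160500 t and V(49.52) = 15.9010 m³.
Solute balance: dm/dt = 0 − Q_out C = −Q_out m/V(t).
dm/m = −Q_out dt/(V₀ + 0.160500 t); integrating gives ln(m/m₀) = −(Q_out/(Q_in−Q_out)) ln(V/V₀).
m = m₀ (V₀/V)^(Q_out/(Q_in−Q_out)) = 39.96 × (7.953/15.9010)^(1.29097) = 16.3374 g.

16.34 g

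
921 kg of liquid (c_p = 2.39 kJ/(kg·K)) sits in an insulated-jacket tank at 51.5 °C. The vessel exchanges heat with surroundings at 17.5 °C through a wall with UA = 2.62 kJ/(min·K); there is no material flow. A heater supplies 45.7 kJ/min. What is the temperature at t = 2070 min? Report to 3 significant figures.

36.4 °C

M c_p dT/dt = −UA(T − T_amb) + Q̇.
dT/dt = (T_ss − T)/τ with T_ss = T_amb + Q̇/UA = 17.5 + 45.7/2.62 = 34.943 °C, τ = M c_p/UA = 921·2.39/2.62 = 840.15 min.
Integrating: T(t) = T_ss + (T₀ − T_ss) e^(−t/τ).
T(2070) = 34.943 + (16.557)·0.085107 = 36.352 °C.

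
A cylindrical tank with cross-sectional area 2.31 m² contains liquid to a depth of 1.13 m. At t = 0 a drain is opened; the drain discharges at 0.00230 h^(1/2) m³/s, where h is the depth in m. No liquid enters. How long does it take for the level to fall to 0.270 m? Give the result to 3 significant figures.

With no inflow, A dh/dt = −0.00230 √h.
This is separable: 2 d(√h)/dt = −0.00230/A, so √h = √h₀ − (0.00230/(2A)) t.
t = 2A(√h₀ − √h)/0.00230 = 2·2.31·(√1.13 − √0.270)/0.00230
  = 4.6200 × (1.0630 − 0.51962) / 0.00230 = 1091.5 s.

1090 s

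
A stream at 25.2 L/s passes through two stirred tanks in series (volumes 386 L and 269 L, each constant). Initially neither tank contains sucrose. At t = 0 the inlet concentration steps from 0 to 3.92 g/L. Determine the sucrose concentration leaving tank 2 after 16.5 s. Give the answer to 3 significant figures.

Species balance on tank i: dCᵢ/dt = (Cᵢ₋₁ − Cᵢ)/τᵢ with τᵢ = Vᵢ/Q.
τ₁ = 386/25.2 = 15.317 s; τ₂ = 269/25.2 = 10.675 s.
Solving the cascade with C₁(0)=C₂(0)=0 gives C₂(t) = C_in[1 − (τ₁ e^(−t/τ₁) − τ₂ e^(−t/τ₂))/(τ₁ − τ₂)].
At t = 16.5: e^(−t/τ₁) = 0.34055, e^(−t/τ₂) = 0.21316.
C₂ = 3.92·[1 − (15.317·0.34055 − 10.675·0.21316)/(4.6429)] = 3.92·0.36657 = 1.4369 g/L.

1.44 g/L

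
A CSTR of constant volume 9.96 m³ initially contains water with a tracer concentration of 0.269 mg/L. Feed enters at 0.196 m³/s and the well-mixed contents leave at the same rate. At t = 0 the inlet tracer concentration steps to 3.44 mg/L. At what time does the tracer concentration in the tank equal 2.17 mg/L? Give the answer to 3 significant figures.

Species balance: V dC/dt = Q(C_in − C) ⇒ τ = V/Q = 50.816 s.
C(t) = C_in + (C₀ − C_in) e^(−t/τ). Set C = 2.17 and solve for t:
e^(−t/τ) = (C − C_in)/(C₀ − C_in) = (2.17 − 3.44)/(0.269 − 3.44) = 0.40050
t = −τ ln(…) = 50.816 × 0.91503 = 46.498 s.

46.5 s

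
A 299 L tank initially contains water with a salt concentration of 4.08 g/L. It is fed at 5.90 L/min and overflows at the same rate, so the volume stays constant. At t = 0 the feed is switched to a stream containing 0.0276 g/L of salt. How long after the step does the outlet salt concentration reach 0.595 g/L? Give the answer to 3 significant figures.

99.6 min

Species balance: V dC/dt = Q(C_in − C) ⇒ τ = V/Q = 50.678 min.
C(t) = C_in + (C₀ − C_in) e^(−t/τ). Set C = 0.595 and solve for t:
e^(−t/τ) = (C − C_in)/(C₀ − C_in) = (0.595 − 0.0276)/(4.08 − 0.0276) = 0.14002
t = −τ ln(…) = 50.678 × 1.9660 = 99.633 min.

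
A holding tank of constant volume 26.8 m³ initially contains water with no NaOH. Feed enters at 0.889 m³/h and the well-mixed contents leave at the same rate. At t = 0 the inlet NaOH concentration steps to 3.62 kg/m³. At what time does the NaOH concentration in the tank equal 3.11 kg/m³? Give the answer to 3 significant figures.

Species balance: V dC/dt = Q(C_in − C) ⇒ τ = V/Q = 30.146 h.
C(t) = C_in + (C₀ − C_in) e^(−t/τ). Set C = 3.11 and solve for t:
e^(−t/τ) = (C − C_in)/(C₀ − C_in) = (3.11 − 3.62)/(0 − 3.62) = 0.14088
t = −τ ln(…) = 30.146 × 1.9598 = 59.081 h.

59.1 h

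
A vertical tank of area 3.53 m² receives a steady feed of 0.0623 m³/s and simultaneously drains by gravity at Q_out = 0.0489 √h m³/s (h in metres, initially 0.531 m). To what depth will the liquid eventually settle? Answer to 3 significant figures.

Volume balance on the tank: A dh/dt = Q_in − 0.0489 √h. At steady state dh/dt = 0:
Q_in = 0.0489 √h_ss ⇒ √h_ss = 0.0623/0.0489 = 1.2740.
h_ss = 1.2740² = 1.6231 m. (Since h₀ = 0.531 m < h_ss, the level will rise toward this value.)

1.62 m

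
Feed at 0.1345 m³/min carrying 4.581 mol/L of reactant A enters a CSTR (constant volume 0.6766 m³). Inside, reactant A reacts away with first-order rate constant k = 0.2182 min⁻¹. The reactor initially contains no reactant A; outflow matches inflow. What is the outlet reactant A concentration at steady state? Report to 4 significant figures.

Accumulation = in − out − consumed: V dC/dt = Q C_in − Q C − k V C.
Steady state (dC/dt = 0): C_ss = Q C_in/(Q + kV) = C_in/(1 + kV/Q).
C_ss = 0.1345·4.581/(0.1345 + 0.2182·0.6766) = 0.616145/0.282134 = 2.18387 mol/L.

2.184 mol/L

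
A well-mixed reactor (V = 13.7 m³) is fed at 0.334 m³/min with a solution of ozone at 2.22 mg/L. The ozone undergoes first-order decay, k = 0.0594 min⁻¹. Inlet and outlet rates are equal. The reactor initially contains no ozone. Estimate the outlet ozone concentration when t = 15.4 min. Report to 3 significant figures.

0.468 mg/L

V dC/dt = Q(C_in − C) − k V C.
This is linear with rate a = Q/V + k = 0.083780 min⁻¹.
C_ss = Q C_in/(Q + kV) = 0.64601 mg/L; C(t) = C_ss + (C₀ − C_ss) e^(−a t).
C(15.4) = 0.64601 + (-0.64601)·e^(−0.083780·15.4) = 0.64601 + (-0.64601)·0.27521 = 0.46822 mg/L.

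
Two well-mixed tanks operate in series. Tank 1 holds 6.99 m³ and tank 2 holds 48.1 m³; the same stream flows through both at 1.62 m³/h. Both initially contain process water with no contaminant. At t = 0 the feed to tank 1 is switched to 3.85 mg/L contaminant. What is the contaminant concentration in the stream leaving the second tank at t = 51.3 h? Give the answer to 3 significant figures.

3.05 mg/L

Species balance on tank i: dCᵢ/dt = (Cᵢ₋₁ − Cᵢ)/τᵢ with τᵢ = Vᵢ/Q.
τ₁ = 6.99/1.62 = 4.3148 h; τ₂ = 48.1/1.62 = 29.691 h.
Solving the cascade with C₁(0)=C₂(0)=0 gives C₂(t) = C_in[1 − (τ₁ e^(−t/τ₁) − τ₂ e^(−t/τ₂))/(τ₁ − τ₂)].
At t = 51.3: e^(−t/τ₁) = 6.8637e-06, e^(−t/τ₂) = 0.17768.
C₂ = 3.85·[1 − (4.3148·6.8637e-06 − 29.691·0.17768)/(-25.377)] = 3.85·0.79211 = 3.0496 mg/L.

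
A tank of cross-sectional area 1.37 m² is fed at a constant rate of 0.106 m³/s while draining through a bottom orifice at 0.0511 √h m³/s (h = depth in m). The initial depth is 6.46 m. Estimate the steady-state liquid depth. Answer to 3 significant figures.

Level balance: A dh/dt = 0.106 − 0.0511 √h. Setting dh/dt = 0:
Q_in = 0.0511 √h_ss ⇒ √h_ss = 0.106/0.0511 = 2.0744.
h_ss = 2.0744² = 4.3030 m. (Since h₀ = 6.46 m > h_ss, the level will fall toward this value.)

4.30 m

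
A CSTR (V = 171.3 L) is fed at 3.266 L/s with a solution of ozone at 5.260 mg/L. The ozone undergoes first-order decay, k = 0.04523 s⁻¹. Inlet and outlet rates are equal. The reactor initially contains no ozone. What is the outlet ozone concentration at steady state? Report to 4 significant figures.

Species balance: V dC/dt = Q C_in − Q C − k V C.
Steady state (dC/dt = 0): C_ss = Q C_in/(Q + kV) = C_in/(1 + kV/Q).
C_ss = 3.266·5.260/(3.266 + 0.04523·171.3) = 17.1792/11.0139 = 1.55977 mg/L.

1.560 mg/L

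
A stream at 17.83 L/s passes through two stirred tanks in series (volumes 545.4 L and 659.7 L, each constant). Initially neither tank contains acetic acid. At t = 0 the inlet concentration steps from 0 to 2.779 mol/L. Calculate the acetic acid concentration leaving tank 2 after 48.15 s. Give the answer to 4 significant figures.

Each tank obeys Vᵢ dCᵢ/dt = Q(Cᵢ₋₁ − Cᵢ), so τᵢ = Vᵢ/Q.
τ₁ = 545.4/17.83 = 30.5889 s; τ₂ = 659.7/17.83 = 36.9994 s.
Tank 1: C₁ = C_in(1 − e^(−t/τ₁)). Tank 2 (τ₁ ≠ τ₂): C₂ = C_in[1 − (τ₁ e^(−t/τ₁) − τ₂ e^(−t/τ₂))/(τ₁ − τ₂)].
At t = 48.15: e^(−t/τ₁) = 0.207194, e^(−t/τ₂) = 0.272158.
C₂ = 2.779·[1 − (30.5889·0.207194 − 36.9994·0.272158)/(-6.41054)] = 2.779·0.417853 = 1.16121 mol/L.

1.161 mol/L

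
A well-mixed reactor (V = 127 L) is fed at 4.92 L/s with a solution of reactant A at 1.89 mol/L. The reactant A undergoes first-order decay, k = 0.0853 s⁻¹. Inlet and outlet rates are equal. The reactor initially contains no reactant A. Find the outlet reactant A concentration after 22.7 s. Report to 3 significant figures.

Accumulation = in − out − consumed: V dC/dt = Q C_in − Q C − k V C.
This is linear with rate a = Q/V + k = 0.12404 s⁻¹.
C_ss = Q C_in/(Q + kV) = 0.59028 mol/L; C(t) = C_ss + (C₀ − C_ss) e^(−a t).
C(22.7) = 0.59028 + (-0.59028)·e^(−0.12404·22.7) = 0.59028 + (-0.59028)·0.059862 = 0.55495 mol/L.

0.555 mol/L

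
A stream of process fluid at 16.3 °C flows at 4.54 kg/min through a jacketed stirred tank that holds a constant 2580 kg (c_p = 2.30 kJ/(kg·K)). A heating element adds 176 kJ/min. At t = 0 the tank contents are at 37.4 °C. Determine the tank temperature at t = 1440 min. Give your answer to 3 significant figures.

33.5 °C

Heat balance on the well-mixed liquid: M c_p dT/dt = ṁ c_p (T_in − T) + 176.
Rearrange: dT/dt = (T_ss − T)/τ with τ = M/ṁ = 568.28 min and T_ss = T_in + Q̇/(ṁ c_p) = 33.155 °C.
T approaches T_ss exponentially: T(t) = T_ss + (T₀ − T_ss) e^(−t/τ).
T(1440) = 33.155 + (4.2450)·e^(−1440/568.28) = 33.155 + (4.2450)·0.079345 = 33.492 °C.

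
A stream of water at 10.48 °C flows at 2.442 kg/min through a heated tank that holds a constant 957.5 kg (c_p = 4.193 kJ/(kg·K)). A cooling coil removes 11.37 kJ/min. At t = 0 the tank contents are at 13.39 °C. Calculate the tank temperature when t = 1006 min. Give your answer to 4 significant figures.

9.679 °C

M c_p dT/dt = ṁ c_p (T_in − T) − Q̇.
Rearrange: dT/dt = (T_ss − T)/τ with τ = M/ṁ = 392.097 min and T_ss = T_in − Q̇/(ṁ c_p) = 9.36957 °C.
This is linear first-order; T(t) = T_ss + (T₀ − T_ss) e^(−t/τ).
T(1006) = 9.36957 + (4.02043)·e^(−1006/392.097) = 9.36957 + (4.02043)·0.0768658 = 9.67861 °C.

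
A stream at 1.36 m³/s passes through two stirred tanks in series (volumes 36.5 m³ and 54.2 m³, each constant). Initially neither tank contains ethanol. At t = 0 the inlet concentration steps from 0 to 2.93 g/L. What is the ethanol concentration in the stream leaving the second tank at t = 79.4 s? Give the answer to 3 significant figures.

Time constants: τᵢ = Vᵢ/Q for each well-mixed tank.
τ₁ = 36.5/1.36 = 26.838 s; τ₂ = 54.2/1.36 = 39.853 s.
Tank 1: C₁ = C_in(1 − e^(−t/τ₁)). Tank 2 (τ₁ ≠ τ₂): C₂ = C_in[1 − (τ₁ e^(−t/τ₁) − τ₂ e^(−t/τ₂))/(τ₁ − τ₂)].
At t = 79.4: e^(−t/τ₁) = 0.051898, e^(−t/τ₂) = 0.13638.
C₂ = 2.93·[1 − (26.838·0.051898 − 39.853·0.13638)/(-13.015)] = 2.93·0.68941 = 2.0200 g/L.

2.02 g/L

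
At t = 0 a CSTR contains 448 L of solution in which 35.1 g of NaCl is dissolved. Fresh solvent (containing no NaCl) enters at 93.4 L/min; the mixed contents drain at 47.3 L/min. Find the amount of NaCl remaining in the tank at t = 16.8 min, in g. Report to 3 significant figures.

Let m(t) be the amount of NaCl. Volume: V(t) = V₀ + (Q_in − Q_out) t = 448 + 46.100 t; V(16.8) = 1222.5 L.
Species balance (pure solvent in): dm/dt = −Q_out · m/V(t).
Separate: dm/m = −Q_out dt/V(t) ⇒ ln(m/m₀) = −(Q_out/(Q_in−Q_out)) ln(V/V₀).
m = m₀ (V₀/V)^(Q_out/(Q_in−Q_out)) = 35.1 × (448/1222.5)^(1.0260) = 12.531 g.

12.5 g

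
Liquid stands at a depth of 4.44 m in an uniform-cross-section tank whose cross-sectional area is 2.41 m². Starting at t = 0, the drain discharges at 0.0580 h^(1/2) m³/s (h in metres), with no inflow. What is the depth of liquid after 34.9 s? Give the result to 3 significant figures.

2.85 m

With no inflow, A dh/dt = −0.0580 √h.
This is separable: 2 d(√h)/dt = −0.0580/A, so √h = √h₀ − (0.0580/(2A)) t.
√h = √4.44 − 0.0580·34.9/(2·2.41) = 2.1071 − 0.41996 = 1.6872.
h = 1.6872² = 2.8466 m.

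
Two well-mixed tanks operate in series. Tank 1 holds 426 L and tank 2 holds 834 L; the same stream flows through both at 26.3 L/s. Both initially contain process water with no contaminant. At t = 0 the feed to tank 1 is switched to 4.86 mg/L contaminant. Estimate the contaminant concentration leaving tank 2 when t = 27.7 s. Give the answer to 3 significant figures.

Species balance on tank i: dCᵢ/dt = (Cᵢ₋₁ − Cᵢ)/τᵢ with τᵢ = Vᵢ/Q.
τ₁ = 426/26.3 = 16.198 s; τ₂ = 834/26.3 = 31.711 s.
Tank 1: C₁ = C_in(1 − e^(−t/τ₁)). Tank 2 (τ₁ ≠ τ₂): C₂ = C_in[1 − (τ₁ e^(−t/τ₁) − τ₂ e^(−t/τ₂))/(τ₁ − τ₂)].
At t = 27.7: e^(−t/τ₁) = 0.18084, e^(−t/τ₂) = 0.41748.
C₂ = 4.86·[1 − (16.198·0.18084 − 31.711·0.41748)/(-15.513)] = 4.86·0.33544 = 1.6302 mg/L.

1.63 mg/L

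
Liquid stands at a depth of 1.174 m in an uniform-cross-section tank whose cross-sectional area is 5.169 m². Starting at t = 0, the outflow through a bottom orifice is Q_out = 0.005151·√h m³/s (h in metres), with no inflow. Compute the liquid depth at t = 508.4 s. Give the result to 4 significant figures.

A dh/dt = −Q_out = −0.005151 √h.
∫ h^(−1/2) dh = −(0.005151/A) ∫ dt, giving 2√h = 2√h₀ − (0.005151/A) t.
√h = √1.174 − 0.005151·508.4/(2·5.169) = 1.08351 − 0.253315 = 0.830198.
h = 0.830198² = 0.689229 m.

0.6892 m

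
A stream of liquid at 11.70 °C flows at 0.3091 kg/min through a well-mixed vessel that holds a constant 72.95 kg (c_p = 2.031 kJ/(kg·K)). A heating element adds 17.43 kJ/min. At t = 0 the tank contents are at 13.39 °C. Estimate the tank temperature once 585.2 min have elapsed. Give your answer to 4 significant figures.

37.28 °C

M c_p dT/dt = ṁ c_p (T_in − T) + Q̇.
Rearrange: dT/dt = (T_ss − T)/τ with τ = M/ṁ = 236.008 min and T_ss = T_in + Q̇/(ṁ c_p) = 39.4644 °C.
This is linear first-order; T(t) = T_ss + (T₀ − T_ss) e^(−t/τ).
T(585.2) = 39.4644 + (-26.0744)·e^(−585.2/236.008) = 39.4644 + (-26.0744)·0.0837785 = 37.2799 °C.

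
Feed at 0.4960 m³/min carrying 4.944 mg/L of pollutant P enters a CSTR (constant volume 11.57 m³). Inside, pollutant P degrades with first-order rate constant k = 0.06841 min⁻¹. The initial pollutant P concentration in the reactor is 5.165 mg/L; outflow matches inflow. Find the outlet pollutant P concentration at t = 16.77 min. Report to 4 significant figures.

2.409 mg/L

V dC/dt = Q(C_in − C) − k V C.
This is linear with rate a = Q/V + k = 0.111279 min⁻¹.
C_ss = Q C_in/(Q + kV) = 1.90463 mg/L; C(t) = C_ss + (C₀ − C_ss) e^(−a t).
C(16.77) = 1.90463 + (3.26037)·e^(−0.111279·16.77) = 1.90463 + (3.26037)·0.154717 = 2.40907 mg/L.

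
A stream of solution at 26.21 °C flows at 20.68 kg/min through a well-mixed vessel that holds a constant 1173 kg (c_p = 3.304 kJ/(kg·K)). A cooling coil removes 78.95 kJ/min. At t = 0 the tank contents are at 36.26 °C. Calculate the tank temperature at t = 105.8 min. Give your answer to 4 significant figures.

26.79 °C

M c_p dT/dt = ṁ c_p (T_in − T) − Q̇.
τ = M/ṁ = 56.7215 min; T_ss = T_in − Q̇/(ṁ c_p) = 26.21 − 78.95/(20.68·3.304) = 25.0545 °C.
Solution: T(t) = T_ss + (T₀ − T_ss) e^(−t/τ).
T(105.8) = 25.0545 + (11.2055)·e^(−105.8/56.7215) = 25.0545 + (11.2055)·0.154857 = 26.7898 °C.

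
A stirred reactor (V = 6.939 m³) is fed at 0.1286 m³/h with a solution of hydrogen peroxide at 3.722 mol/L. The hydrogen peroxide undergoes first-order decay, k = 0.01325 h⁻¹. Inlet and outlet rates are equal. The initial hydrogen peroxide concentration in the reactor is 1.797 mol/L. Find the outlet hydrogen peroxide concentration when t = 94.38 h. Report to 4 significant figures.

Accumulation = in − out − consumed: V dC/dt = Q C_in − Q C − k V C.
dC/dt = (Q/V) C_in − (Q/V + k) C; effective rate a = Q/V + k = 0.0185329 + 0.01325 = 0.0317829 h⁻¹.
C_ss = Q C_in/(Q + kV) = 2.17033 mol/L; C(t) = C_ss + (C₀ − C_ss) e^(−a t).
C(94.38) = 2.17033 + (-0.373334)·e^(−0.0317829·94.38) = 2.17033 + (-0.373334)·0.0498034 = 2.15174 mol/L.

2.152 mol/L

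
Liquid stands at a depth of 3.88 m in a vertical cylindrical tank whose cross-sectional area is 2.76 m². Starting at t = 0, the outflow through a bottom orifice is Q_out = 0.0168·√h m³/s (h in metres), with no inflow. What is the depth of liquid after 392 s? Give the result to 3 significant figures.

With no inflow, A dh/dt = −0.0168 √h.
∫ h^(−1/2) dh = −(0.0168/A) ∫ dt, giving 2√h = 2√h₀ − (0.0168/A) t.
√h = √3.88 − 0.0168·392/(2·2.76) = 1.9698 − 1.1930 = 0.77673.
h = 0.77673² = 0.60331 m.

0.603 m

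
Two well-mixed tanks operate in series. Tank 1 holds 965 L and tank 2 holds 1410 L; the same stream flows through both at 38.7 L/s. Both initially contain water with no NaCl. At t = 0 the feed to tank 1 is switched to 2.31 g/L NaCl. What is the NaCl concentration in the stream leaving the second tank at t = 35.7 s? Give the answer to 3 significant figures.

0.759 g/L

Each tank obeys Vᵢ dCᵢ/dt = Q(Cᵢ₋₁ − Cᵢ), so τᵢ = Vᵢ/Q.
τ₁ = 965/38.7 = 24.935 s; τ₂ = 1410/38.7 = 36.434 s.
Solving the cascade with C₁(0)=C₂(0)=0 gives C₂(t) = C_in[1 − (τ₁ e^(−t/τ₁) − τ₂ e^(−t/τ₂))/(τ₁ − τ₂)].
At t = 35.7: e^(−t/τ₁) = 0.23890, e^(−t/τ₂) = 0.37537.
C₂ = 2.31·[1 − (24.935·0.23890 − 36.434·0.37537)/(-11.499)] = 2.31·0.32870 = 0.75931 g/L.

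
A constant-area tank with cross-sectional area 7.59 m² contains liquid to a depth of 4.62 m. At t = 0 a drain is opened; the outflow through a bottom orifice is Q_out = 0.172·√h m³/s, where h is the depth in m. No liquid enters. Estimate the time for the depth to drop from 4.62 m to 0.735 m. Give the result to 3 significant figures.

114 s

A dh/dt = −Q_out = −0.172 √h.
Separate and integrate: 2(√h − √h₀) = −(0.172/A) t.
t = 2A(√h₀ − √h)/0.172 = 2·7.59·(√4.62 − √0.735)/0.172
  = 15.180 × (2.1494 − 0.85732) / 0.172 = 114.04 s.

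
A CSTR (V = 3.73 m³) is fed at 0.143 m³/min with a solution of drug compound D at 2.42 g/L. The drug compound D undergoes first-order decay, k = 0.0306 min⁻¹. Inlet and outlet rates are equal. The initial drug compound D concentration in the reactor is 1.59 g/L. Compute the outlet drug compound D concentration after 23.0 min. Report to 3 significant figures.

1.40 g/L

Accumulation = in − out − consumed: V dC/dt = Q C_in − Q C − k V C.
dC/dt = (Q/V) C_in − (Q/V + k) C; effective rate a = Q/V + k = 0.038338 + 0.0306 = 0.068938 min⁻¹.
C_ss = Q C_in/(Q + kV) = 1.3458 g/L; C(t) = C_ss + (C₀ − C_ss) e^(−a t).
C(23.0) = 1.3458 + (0.24419)·e^(−0.068938·23.0) = 1.3458 + (0.24419)·0.20483 = 1.3958 g/L.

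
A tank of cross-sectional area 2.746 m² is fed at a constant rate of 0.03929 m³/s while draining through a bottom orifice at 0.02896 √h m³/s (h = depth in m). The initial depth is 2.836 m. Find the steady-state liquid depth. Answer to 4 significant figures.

1.841 m

Mass balance (ρ constant): A dh/dt = Q_in − 0.02896 √h. At steady state dh/dt = 0:
Q_in = 0.02896 √h_ss ⇒ √h_ss = 0.03929/0.02896 = 1.35670.
h_ss = 1.35670² = 1.84063 m. (Since h₀ = 2.836 m > h_ss, the level will fall toward this value.)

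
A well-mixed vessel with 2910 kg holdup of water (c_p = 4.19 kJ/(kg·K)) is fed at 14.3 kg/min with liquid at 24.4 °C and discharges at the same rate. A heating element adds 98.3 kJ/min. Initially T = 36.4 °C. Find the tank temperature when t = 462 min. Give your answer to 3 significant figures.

Unsteady energy balance on the tank contents: M c_p dT/dt = ṁ c_p (T_in − T) + 98.3.
τ = M/ṁ = 203.50 min; T_ss = T_in + Q̇/(ṁ c_p) = 24.4 + 98.3/(14.3·4.19) = 26.041 °C.
T approaches T_ss exponentially: T(t) = T_ss + (T₀ − T_ss) e^(−t/τ).
T(462) = 26.041 + (10.359)·e^(−462/203.50) = 26.041 + (10.359)·0.10328 = 27.111 °C.

27.1 °C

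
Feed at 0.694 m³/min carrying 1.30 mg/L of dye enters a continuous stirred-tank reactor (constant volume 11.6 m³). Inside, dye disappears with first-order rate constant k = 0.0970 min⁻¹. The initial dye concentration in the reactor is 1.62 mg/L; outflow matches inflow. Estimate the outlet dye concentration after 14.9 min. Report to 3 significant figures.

0.605 mg/L

V dC/dt = Q(C_in − C) − k V C.
This is linear with rate a = Q/V + k = 0.15683 min⁻¹.
C_ss = Q C_in/(Q + kV) = 0.49593 mg/L; C(t) = C_ss + (C₀ − C_ss) e^(−a t).
C(14.9) = 0.49593 + (1.1241)·e^(−0.15683·14.9) = 0.49593 + (1.1241)·0.096643 = 0.60457 mg/L.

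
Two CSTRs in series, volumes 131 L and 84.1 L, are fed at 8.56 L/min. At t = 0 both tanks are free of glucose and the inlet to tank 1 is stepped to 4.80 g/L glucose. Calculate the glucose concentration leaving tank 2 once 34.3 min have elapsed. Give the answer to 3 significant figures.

3.64 g/L

Time constants: τᵢ = Vᵢ/Q for each well-mixed tank.
τ₁ = 131/8.56 = 15.304 min; τ₂ = 84.1/8.56 = 9.8248 min.
Solving the cascade with C₁(0)=C₂(0)=0 gives C₂(t) = C_in[1 − (τ₁ e^(−t/τ₁) − τ₂ e^(−t/τ₂))/(τ₁ − τ₂)].
At t = 34.3: e^(−t/τ₁) = 0.10632, e^(−t/τ₂) = 0.030465.
C₂ = 4.80·[1 − (15.304·0.10632 − 9.8248·0.030465)/(5.4790)] = 4.80·0.75765 = 3.6367 g/L.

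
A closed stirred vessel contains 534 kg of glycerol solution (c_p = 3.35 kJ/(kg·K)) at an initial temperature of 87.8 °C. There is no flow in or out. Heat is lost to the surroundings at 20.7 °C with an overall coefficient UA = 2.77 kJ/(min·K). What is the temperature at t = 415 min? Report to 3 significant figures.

Lumped-capacitance energy balance: M c_p dT/dt = UA(T_amb − T).
dT/dt = (T_ss − T)/τ with T_ss = T_amb = 20.700 °C, τ = M c_p/UA = 534·3.35/2.77 = 645.81 min.
Solution: T(t) = T_ss + (T₀ − T_ss) e^(−t/τ).
T(415) = 20.700 + (67.100)·0.52592 = 55.989 °C.

56.0 °C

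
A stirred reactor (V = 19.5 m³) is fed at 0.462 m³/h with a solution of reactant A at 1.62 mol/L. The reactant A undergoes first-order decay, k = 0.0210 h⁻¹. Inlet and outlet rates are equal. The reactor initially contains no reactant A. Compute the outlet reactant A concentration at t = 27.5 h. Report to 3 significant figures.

Species balance: V dC/dt = Q C_in − Q C − k V C.
dC/dt = (Q/V) C_in − (Q/V + k) C; effective rate a = Q/V + k = 0.023692 + 0.0210 = 0.044692 h⁻¹.
C_ss = Q C_in/(Q + kV) = 0.85880 mol/L; C(t) = C_ss + (C₀ − C_ss) e^(−a t).
C(27.5) = 0.85880 + (-0.85880)·e^(−0.044692·27.5) = 0.85880 + (-0.85880)·0.29257 = 0.60753 mol/L.

0.608 mol/L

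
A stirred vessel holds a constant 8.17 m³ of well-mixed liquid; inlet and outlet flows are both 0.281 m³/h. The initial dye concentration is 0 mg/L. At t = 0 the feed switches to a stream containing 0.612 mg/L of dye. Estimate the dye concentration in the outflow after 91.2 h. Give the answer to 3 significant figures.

0.585 mg/L

Unsteady species balance (constant V, well mixed): V dC/dt = Q(C_in − C).
Time constant τ = V/Q = 8.17/0.281 = 29.075 h.
Integrating: C(t) = C_in + (C₀ − C_in) e^(−t/τ).
C(91.2) = 0.612 + (0 − 0.612)·e^(−91.2/29.075) = 0.612 + (-0.61200)·0.043424 = 0.58542 mg/L.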